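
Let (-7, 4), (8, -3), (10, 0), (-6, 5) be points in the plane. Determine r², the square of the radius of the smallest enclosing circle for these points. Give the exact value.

The farthest pair is (-7, 4)–(10, 0) with squared distance 305. The circle on this segment as diameter has centre (1.5, 2) and r² = 305/4 = 76.25.
Check (8, -3): distance² to centre = 67.25 ≤ 76.25, so it lies inside.
All remaining points lie in this disk, and no smaller disk contains both endpoints, so this is the minimum enclosing circle.

76.25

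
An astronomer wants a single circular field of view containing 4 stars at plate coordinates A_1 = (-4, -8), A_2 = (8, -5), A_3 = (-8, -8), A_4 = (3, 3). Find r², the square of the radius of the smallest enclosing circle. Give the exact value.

By Welzl's lemma the MEC is supported by two points (diametrically opposite) or three points (on a circumcircle).
The minimum enclosing circle is determined by three boundary points: A_2, A_3, A_4.
Their circumcentre is (-9/26, -121/26) with r² = 23585/338.
The farthest remaining point A_1 is at distance² 8297/338 ≤ 23585/338.

23585/338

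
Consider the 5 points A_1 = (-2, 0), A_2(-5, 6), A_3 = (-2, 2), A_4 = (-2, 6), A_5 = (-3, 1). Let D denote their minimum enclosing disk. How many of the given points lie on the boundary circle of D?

The minimum enclosing circle of a finite set is fixed by two of the points (as a diameter) or three (as a circumcircle).
The farthest pair is A_1–A_2 with squared distance 45. The circle on this segment as diameter has centre (-3.5, 3) and r² = 45/4 = 11.25.
Check A_3: distance² to centre = 3.25 ≤ 11.25, so it lies inside.
All remaining points lie in this disk, and no smaller disk contains both endpoints, so this is the minimum enclosing circle.
The points at distance exactly r from the centre are A_1, A_2, A_4 — 3 points.

3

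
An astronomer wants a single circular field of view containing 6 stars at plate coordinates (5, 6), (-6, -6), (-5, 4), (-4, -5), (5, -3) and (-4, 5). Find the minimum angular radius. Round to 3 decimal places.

8.139

The farthest pair is (5, 6)–(-6, -6) with squared distance 265. The circle on this segment as diameter has centre (-0.5, 0) and r² = 265/4 = 66.25.
Check (-5, 4): distance² to centre = 36.25 ≤ 66.25, so it lies inside.
All remaining points lie in this disk, and no smaller disk contains both endpoints, so this is the minimum enclosing circle.
r = √(66.25) ≈ 8.139.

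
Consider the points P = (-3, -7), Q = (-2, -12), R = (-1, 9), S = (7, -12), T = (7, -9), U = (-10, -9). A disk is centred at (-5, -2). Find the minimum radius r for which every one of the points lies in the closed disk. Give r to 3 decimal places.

15.620

The required radius is the distance from (-5, -2) to the farthest point.
Squared distances: 29, 109, 137, 244, 193, 74.
Maximum is 244, attained at S.
r = √244 ≈ 15.620.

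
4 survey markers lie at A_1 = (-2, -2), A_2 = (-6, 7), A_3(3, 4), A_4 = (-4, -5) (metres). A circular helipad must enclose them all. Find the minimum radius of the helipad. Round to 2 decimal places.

By Welzl's lemma the MEC is supported by two points (diametrically opposite) or three points (on a circumcircle).
The minimum enclosing circle is determined by three boundary points: A_2, A_3, A_4.
Their circumcentre is (-49/17, 23/17) with r² = 12025/289.
The farthest remaining point A_1 is at distance² 3474/289 ≤ 12025/289.
r = √(12025/289) ≈ 6.45.

6.45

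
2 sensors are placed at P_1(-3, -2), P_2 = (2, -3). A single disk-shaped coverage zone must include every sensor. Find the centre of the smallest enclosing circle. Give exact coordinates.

The smallest circle enclosing two points has them as diameter endpoints.
Centre = midpoint = (-0.5, -2.5); r² = |P_1P_2|²/4 = 26/4 = 6.5.
Centre = (-0.5, -2.5).

(-0.5, -2.5)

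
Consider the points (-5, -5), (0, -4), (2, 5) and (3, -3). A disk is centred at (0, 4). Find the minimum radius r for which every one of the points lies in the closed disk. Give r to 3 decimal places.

The required radius is the distance from (0, 4) to the farthest point.
Squared distances: 106, 64, 5, 58.
Maximum is 106, attained at (-5, -5).
r = √106 ≈ 10.296.

10.296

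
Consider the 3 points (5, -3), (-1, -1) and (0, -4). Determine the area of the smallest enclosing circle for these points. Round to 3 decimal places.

31.416

Call the three points A, B, C in the order given.
Side lengths²: AB² = 40, AC² = 26, BC² = 10.
Since AB² = 40 ≥ 26 + 10 = 36, the angle opposite AB is not acute, so the smallest enclosing circle has AB as diameter.
Centre = midpoint of AB = (2, -2), r² = 40/4 = 10.
Area = π·r² = π·10 ≈ 31.416.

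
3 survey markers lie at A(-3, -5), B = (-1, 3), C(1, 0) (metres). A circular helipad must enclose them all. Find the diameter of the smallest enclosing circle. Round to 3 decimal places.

Side lengths²: AB² = 68, AC² = 41, BC² = 13.
Since AB² = 68 ≥ 41 + 13 = 54, the angle opposite AB is not acute, so the smallest enclosing circle has AB as diameter.
Centre = midpoint of AB = (-2, -1), r² = 68/4 = 17.
Diameter = 2r = 2√17 ≈ 8.246.

8.246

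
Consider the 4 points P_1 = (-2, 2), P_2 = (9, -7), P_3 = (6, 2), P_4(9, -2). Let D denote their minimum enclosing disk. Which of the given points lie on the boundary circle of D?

P_1, P_2

The farthest pair is P_1–P_2 with squared distance 202. The circle on this segment as diameter has centre (3.5, -2.5) and r² = 202/4 = 50.5.
Check P_3: distance² to centre = 26.5 ≤ 50.5, so it lies inside.
All remaining points lie in this disk, and no smaller disk contains both endpoints, so this is the minimum enclosing circle.
The points at distance exactly r from the centre are P_1, P_2 — 2 points.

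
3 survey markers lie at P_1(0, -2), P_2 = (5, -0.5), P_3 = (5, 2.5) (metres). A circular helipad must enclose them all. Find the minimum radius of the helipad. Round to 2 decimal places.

3.36

Side lengths²: P_1P_2² = 27.25, P_1P_3² = 45.25, P_2P_3² = 9.
Since P_1P_3² = 45.25 ≥ 27.25 + 9 = 36.25, the angle opposite P_1P_3 is not acute, so the smallest enclosing circle has P_1P_3 as diameter.
Centre = midpoint of P_1P_3 = (2.5, 0.25), r² = 45.25/4 = 11.3125.
r = √(11.3125) ≈ 3.36.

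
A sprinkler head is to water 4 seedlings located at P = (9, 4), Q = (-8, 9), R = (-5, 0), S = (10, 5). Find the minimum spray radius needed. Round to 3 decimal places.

The farthest pair is Q–S with squared distance 340. The circle on this segment as diameter has centre (1, 7) and r² = 340/4 = 85.
Check P: distance² to centre = 73 ≤ 85, so it lies inside.
All remaining points lie in this disk, and no smaller disk contains both endpoints, so this is the minimum enclosing circle.
r = √85 ≈ 9.220.

9.220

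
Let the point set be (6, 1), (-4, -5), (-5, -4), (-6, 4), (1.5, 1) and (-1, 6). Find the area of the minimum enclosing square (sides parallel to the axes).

144

The bounding box has width 12 and height 11.
An axis-aligned square enclosing the set must have side ≥ max(width, height).
So the minimum side is max(12, 11) = 12.
Area = 12² = 144.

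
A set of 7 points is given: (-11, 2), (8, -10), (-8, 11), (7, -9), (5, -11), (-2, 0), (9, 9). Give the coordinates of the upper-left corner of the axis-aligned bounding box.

x-range [-11, 9], y-range [-11, 11].
The upper-left corner is (-11, 11).

(-11, 11)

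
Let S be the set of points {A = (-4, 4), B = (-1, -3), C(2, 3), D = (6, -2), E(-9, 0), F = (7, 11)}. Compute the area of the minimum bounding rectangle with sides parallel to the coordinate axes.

224

x ranges over [-9, 7], width 16.
y ranges over [-3, 11], height 14.
Area = 16 × 14 = 224.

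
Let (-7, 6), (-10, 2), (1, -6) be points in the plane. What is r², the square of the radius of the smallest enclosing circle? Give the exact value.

Call the three points A, B, C in the order given.
Side lengths²: AB² = 25, AC² = 208, BC² = 185.
Since AC² = 208 < 185 + 25 = 210, the triangle is acute, so the smallest enclosing circle is the circumcircle.
Circumcentre = (-105/34, -1/17), r² = 60125/1156.

60125/1156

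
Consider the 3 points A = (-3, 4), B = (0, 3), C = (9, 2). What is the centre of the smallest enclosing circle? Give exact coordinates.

Side lengths²: AB² = 10, AC² = 148, BC² = 82.
Since AC² = 148 ≥ 82 + 10 = 92, the angle opposite AC is not acute, so the smallest enclosing circle has AC as diameter.
Centre = midpoint of AC = (3, 3), r² = 148/4 = 37.
Centre = (3, 3).

(3, 3)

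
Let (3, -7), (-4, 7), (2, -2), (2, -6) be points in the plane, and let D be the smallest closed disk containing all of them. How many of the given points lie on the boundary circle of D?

2

A smallest enclosing disk is always determined by at most three of the input points on its boundary.
The farthest pair is (3, -7)–(-4, 7) with squared distance 245. The circle on this segment as diameter has centre (-0.5, 0) and r² = 245/4 = 61.25.
Check (2, -2): distance² to centre = 10.25 ≤ 61.25, so it lies inside.
All remaining points lie in this disk, and no smaller disk contains both endpoints, so this is the minimum enclosing circle.
The points at distance exactly r from the centre are (3, -7), (-4, 7) — 2 points.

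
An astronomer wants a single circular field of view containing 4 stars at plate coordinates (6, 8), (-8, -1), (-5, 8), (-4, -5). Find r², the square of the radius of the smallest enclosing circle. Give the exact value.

74513/1058

The minimum enclosing circle is determined by three boundary points: (6, 8), (-8, -1), (-4, -5).
Their circumcentre is (-19/46, 119/46) with r² = 74513/1058.
The farthest remaining point (-5, 8) is at distance² 53261/1058 ≤ 74513/1058.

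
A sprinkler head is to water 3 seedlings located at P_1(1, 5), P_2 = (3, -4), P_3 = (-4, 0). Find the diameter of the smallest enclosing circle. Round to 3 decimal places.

Side lengths²: P_1P_2² = 85, P_1P_3² = 50, P_2P_3² = 65.
Since P_1P_2² = 85 < 65 + 50 = 115, the triangle is acute, so the smallest enclosing circle is the circumcircle.
Circumcentre = (17/22, 5/22), r² = 5525/242.
Diameter = 2r = 2√(5525/242) ≈ 9.556.

9.556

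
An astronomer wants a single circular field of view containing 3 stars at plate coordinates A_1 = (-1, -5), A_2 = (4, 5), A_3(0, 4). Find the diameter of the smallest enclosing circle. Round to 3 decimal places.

Side lengths²: A_1A_2² = 125, A_1A_3² = 82, A_2A_3² = 17.
Since A_1A_2² = 125 ≥ 82 + 17 = 99, the angle opposite A_1A_2 is not acute, so the smallest enclosing circle has A_1A_2 as diameter.
Centre = midpoint of A_1A_2 = (1.5, 0), r² = 125/4 = 31.25.
Diameter = 2r = 2√(31.25) ≈ 11.180.

11.180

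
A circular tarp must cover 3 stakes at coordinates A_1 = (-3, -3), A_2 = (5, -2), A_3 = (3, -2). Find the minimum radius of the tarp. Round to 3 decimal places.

4.031

Side lengths²: A_1A_2² = 65, A_1A_3² = 37, A_2A_3² = 4.
Since A_1A_2² = 65 ≥ 37 + 4 = 41, the angle opposite A_1A_2 is not acute, so the smallest enclosing circle has A_1A_2 as diameter.
Centre = midpoint of A_1A_2 = (1, -2.5), r² = 65/4 = 16.25.
r = √(16.25) ≈ 4.031.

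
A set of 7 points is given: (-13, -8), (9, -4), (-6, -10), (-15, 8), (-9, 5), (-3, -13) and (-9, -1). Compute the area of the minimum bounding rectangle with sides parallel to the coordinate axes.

504

x ranges over [-15, 9], width 24.
y ranges over [-13, 8], height 21.
Area = 24 × 21 = 504.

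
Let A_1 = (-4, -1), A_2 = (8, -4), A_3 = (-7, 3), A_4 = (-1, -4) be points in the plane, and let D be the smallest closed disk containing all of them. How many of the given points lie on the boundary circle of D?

2

The farthest pair is A_2–A_3 with squared distance 274. The circle on this segment as diameter has centre (0.5, -0.5) and r² = 274/4 = 68.5.
Check A_1: distance² to centre = 20.5 ≤ 68.5, so it lies inside.
All remaining points lie in this disk, and no smaller disk contains both endpoints, so this is the minimum enclosing circle.
The points at distance exactly r from the centre are A_2, A_3 — 2 points.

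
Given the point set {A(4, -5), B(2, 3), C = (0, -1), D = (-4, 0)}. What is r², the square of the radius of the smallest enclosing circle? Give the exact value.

7565/324

The minimum enclosing circle of a finite set is fixed by two of the points (as a diameter) or three (as a circumcircle).
The minimum enclosing circle is determined by three boundary points: A, B, D.
Their circumcentre is (5/9, -29/18) with r² = 7565/324.
The farthest remaining point C is at distance² 221/324 ≤ 7565/324.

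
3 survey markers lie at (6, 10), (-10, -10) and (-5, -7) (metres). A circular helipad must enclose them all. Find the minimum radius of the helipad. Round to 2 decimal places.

12.81

Call the three points A, B, C in the order given.
Side lengths²: AB² = 656, AC² = 410, BC² = 34.
Since AB² = 656 ≥ 410 + 34 = 444, the angle opposite AB is not acute, so the smallest enclosing circle has AB as diameter.
Centre = midpoint of AB = (-2, 0), r² = 656/4 = 164.
r = √164 ≈ 12.81.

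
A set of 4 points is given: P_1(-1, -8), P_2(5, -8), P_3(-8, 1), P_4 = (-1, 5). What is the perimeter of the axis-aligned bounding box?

Width = max x − min x = 5 − (-8) = 13.
Height = max y − min y = 5 − (-8) = 13.
Perimeter = 2(13 + 13) = 52.

52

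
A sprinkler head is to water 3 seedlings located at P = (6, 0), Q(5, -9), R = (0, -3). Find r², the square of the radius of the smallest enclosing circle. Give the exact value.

Side lengths²: PQ² = 82, PR² = 45, QR² = 61.
Since PQ² = 82 < 61 + 45 = 106, the triangle is acute, so the smallest enclosing circle is the circumcircle.
Circumcentre = (151/34, -149/34), r² = 12505/578.

12505/578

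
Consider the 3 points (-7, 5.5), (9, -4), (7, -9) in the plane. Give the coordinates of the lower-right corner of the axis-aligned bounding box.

x-range [-7, 9], y-range [-9, 5.5].
The lower-right corner is (9, -9).

(9, -9)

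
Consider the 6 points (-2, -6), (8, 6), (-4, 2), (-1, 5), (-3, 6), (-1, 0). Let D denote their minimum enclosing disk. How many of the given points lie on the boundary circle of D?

3

The minimum enclosing circle of a finite set is fixed by two of the points (as a diameter) or three (as a circumcircle).
The minimum enclosing circle is determined by three boundary points: (-2, -6), (8, 6), (-3, 6).
Their circumcentre is (2.5, 5/12) with r² = 8845/144.
The farthest remaining point (-4, 2) is at distance² 6445/144 ≤ 8845/144.
The points at distance exactly r from the centre are (-2, -6), (8, 6), (-3, 6) — 3 points.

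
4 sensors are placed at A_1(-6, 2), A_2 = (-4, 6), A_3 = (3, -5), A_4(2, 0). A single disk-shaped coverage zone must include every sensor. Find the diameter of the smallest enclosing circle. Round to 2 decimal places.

The farthest pair is A_2–A_3 with squared distance 170. The circle on this segment as diameter has centre (-0.5, 0.5) and r² = 170/4 = 42.5.
Check A_1: distance² to centre = 32.5 ≤ 42.5, so it lies inside.
All remaining points lie in this disk, and no smaller disk contains both endpoints, so this is the minimum enclosing circle.
Diameter = 2r = 2√(42.5) ≈ 13.04.

13.04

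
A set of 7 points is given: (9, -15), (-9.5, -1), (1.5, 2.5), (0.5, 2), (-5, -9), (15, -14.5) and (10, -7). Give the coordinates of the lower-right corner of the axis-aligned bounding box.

x-range [-9.5, 15], y-range [-15, 2.5].
The lower-right corner is (15, -15).

(15, -15)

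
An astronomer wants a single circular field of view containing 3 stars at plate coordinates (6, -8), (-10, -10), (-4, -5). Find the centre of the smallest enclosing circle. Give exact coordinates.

(-2, -9)

Call the three points A, B, C in the order given.
Side lengths²: AB² = 260, AC² = 109, BC² = 61.
Since AB² = 260 ≥ 109 + 61 = 170, the angle opposite AB is not acute, so the smallest enclosing circle has AB as diameter.
Centre = midpoint of AB = (-2, -9), r² = 260/4 = 65.
Centre = (-2, -9).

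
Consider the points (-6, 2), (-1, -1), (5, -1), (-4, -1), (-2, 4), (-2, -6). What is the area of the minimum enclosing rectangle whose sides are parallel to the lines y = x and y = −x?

84

In coordinates u = x + y, v = x − y the rectangle is axis-aligned; the map (x,y)→(u,v) scales areas by 2.
u-values: -4, -2, 4, -5, 2, -8; range = 4 − (-8) = 12.
v-values: -8, 0, 6, -3, -6, 4; range = 6 − (-8) = 14.
Area = (12 × 14) / 2 = 84.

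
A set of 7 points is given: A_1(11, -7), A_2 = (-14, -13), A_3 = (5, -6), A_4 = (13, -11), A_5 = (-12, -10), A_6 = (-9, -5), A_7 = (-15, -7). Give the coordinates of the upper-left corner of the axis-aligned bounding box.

(-15, -5)

x-range [-15, 13], y-range [-13, -5].
The upper-left corner is (-15, -5).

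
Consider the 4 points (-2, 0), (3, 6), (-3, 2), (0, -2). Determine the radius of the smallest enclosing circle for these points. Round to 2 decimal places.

The minimum enclosing circle is determined by three boundary points: (3, 6), (-3, 2), (0, -2).
Their circumcentre is (23/18, 25/12) with r² = 23725/1296.
The farthest remaining point (-2, 0) is at distance² 19549/1296 ≤ 23725/1296.
r = √(23725/1296) ≈ 4.28.

4.28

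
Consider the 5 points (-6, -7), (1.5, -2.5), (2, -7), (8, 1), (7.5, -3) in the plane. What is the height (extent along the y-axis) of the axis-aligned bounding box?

max y = 1, min y = -7, so height = 8.

8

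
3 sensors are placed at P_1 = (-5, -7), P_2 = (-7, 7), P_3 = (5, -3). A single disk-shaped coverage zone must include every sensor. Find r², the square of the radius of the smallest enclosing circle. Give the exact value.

88450/1369

Side lengths²: P_1P_2² = 200, P_1P_3² = 116, P_2P_3² = 244.
Since P_2P_3² = 244 < 200 + 116 = 316, the triangle is acute, so the smallest enclosing circle is the circumcircle.
Circumcentre = (-82/37, 20/37), r² = 88450/1369.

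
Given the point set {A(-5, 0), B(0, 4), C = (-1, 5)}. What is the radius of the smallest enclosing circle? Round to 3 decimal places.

Side lengths²: AB² = 41, AC² = 41, BC² = 2.
Since AC² = 41 < 41 + 2 = 43, the triangle is acute, so the smallest enclosing circle is the circumcircle.
Circumcentre = (-49/18, 41/18), r² = 1681/162.
r = √(1681/162) ≈ 3.221.

3.221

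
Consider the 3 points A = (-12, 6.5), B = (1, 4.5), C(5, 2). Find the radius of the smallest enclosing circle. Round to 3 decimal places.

Side lengths²: AB² = 173, AC² = 309.25, BC² = 22.25.
Since AC² = 309.25 ≥ 173 + 22.25 = 195.25, the angle opposite AC is not acute, so the smallest enclosing circle has AC as diameter.
Centre = midpoint of AC = (-3.5, 4.25), r² = 309.25/4 = 77.3125.
r = √(77.3125) ≈ 8.793.

8.793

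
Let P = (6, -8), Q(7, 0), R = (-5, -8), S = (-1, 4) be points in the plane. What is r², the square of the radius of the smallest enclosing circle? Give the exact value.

965/18

The minimum enclosing circle of a finite set is fixed by two of the points (as a diameter) or three (as a circumcircle).
The minimum enclosing circle is determined by three boundary points: P, R, S.
Their circumcentre is (0.5, -19/6) with r² = 965/18.
The farthest remaining point Q is at distance² 941/18 ≤ 965/18.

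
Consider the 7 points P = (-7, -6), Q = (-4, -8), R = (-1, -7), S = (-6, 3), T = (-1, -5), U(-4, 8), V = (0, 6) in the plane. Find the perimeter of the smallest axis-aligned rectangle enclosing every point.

Width = max x − min x = 0 − (-7) = 7.
Height = max y − min y = 8 − (-8) = 16.
Perimeter = 2(7 + 16) = 46.

46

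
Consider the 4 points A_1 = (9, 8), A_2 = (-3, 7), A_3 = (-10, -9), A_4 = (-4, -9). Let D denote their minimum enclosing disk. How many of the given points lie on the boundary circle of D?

2

The farthest pair is A_1–A_3 with squared distance 650. The circle on this segment as diameter has centre (-0.5, -0.5) and r² = 650/4 = 162.5.
Check A_2: distance² to centre = 62.5 ≤ 162.5, so it lies inside.
All remaining points lie in this disk, and no smaller disk contains both endpoints, so this is the minimum enclosing circle.
The points at distance exactly r from the centre are A_1, A_3 — 2 points.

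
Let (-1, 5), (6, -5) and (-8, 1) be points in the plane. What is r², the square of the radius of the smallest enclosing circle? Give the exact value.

58

Call the three points A, B, C in the order given.
Side lengths²: AB² = 149, AC² = 65, BC² = 232.
Since BC² = 232 ≥ 149 + 65 = 214, the angle opposite BC is not acute, so the smallest enclosing circle has BC as diameter.
Centre = midpoint of BC = (-1, -2), r² = 232/4 = 58.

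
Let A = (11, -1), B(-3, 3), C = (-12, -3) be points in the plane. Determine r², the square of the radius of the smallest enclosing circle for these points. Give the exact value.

Side lengths²: AB² = 212, AC² = 533, BC² = 117.
Since AC² = 533 ≥ 212 + 117 = 329, the angle opposite AC is not acute, so the smallest enclosing circle has AC as diameter.
Centre = midpoint of AC = (-0.5, -2), r² = 533/4 = 133.25.

133.25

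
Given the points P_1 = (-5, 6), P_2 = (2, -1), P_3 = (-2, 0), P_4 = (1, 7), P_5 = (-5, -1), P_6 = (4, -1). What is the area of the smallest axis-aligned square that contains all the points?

The bounding box has width 9 and height 8.
An axis-aligned square enclosing the set must have side ≥ max(width, height).
So the minimum side is max(9, 8) = 9.
Area = 9² = 81.

81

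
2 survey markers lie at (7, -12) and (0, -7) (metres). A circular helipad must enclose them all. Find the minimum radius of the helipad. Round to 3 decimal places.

The smallest circle enclosing two points has them as diameter endpoints.
Centre = midpoint = (3.5, -9.5); r² = |(7, -12)−(0, -7)|²/4 = 74/4 = 18.5.
r = √(18.5) ≈ 4.301.

4.301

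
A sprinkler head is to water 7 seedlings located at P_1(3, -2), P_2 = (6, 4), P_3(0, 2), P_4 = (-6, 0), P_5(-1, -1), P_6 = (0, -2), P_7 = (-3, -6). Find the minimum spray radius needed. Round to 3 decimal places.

The minimum enclosing circle of a finite set is fixed by two of the points (as a diameter) or three (as a circumcircle).
The minimum enclosing circle is determined by three boundary points: P_2, P_4, P_7.
Their circumcentre is (11/14, -5/14) with r² = 4525/98.
The farthest remaining point P_1 is at distance² 745/98 ≤ 4525/98.
r = √(4525/98) ≈ 6.795.

6.795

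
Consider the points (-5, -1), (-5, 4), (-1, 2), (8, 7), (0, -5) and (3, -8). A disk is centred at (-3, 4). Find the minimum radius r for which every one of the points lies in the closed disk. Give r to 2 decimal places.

13.42

The required radius is the distance from (-3, 4) to the farthest point.
Squared distances: 29, 4, 8, 130, 90, 180.
Maximum is 180, attained at (3, -8).
r = √180 ≈ 13.42.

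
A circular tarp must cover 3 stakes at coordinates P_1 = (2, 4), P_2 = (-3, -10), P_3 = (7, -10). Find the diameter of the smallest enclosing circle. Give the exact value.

221/14

Side lengths²: P_1P_2² = 221, P_1P_3² = 221, P_2P_3² = 100.
Since P_1P_3² = 221 < 221 + 100 = 321, the triangle is acute, so the smallest enclosing circle is the circumcircle.
Circumcentre = (2, -109/28), r² = 48841/784.
Diameter = 2r = 2√(48841/784) = 221/14.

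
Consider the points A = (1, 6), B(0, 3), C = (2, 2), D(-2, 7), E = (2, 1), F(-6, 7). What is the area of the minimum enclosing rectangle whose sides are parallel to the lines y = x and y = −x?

In coordinates u = x + y, v = x − y the rectangle is axis-aligned; the map (x,y)→(u,v) scales areas by 2.
u-values: 7, 3, 4, 5, 3, 1; range = 7 − 1 = 6.
v-values: -5, -3, 0, -9, 1, -13; range = 1 − (-13) = 14.
Area = (6 × 14) / 2 = 42.

42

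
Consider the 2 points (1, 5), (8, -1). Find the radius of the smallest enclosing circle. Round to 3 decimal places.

The smallest circle enclosing two points has them as diameter endpoints.
Centre = midpoint = (4.5, 2); r² = |(1, 5)−(8, -1)|²/4 = 85/4 = 21.25.
r = √(21.25) ≈ 4.610.

4.610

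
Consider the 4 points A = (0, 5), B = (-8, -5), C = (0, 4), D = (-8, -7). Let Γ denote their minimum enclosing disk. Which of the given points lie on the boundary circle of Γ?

By Welzl's lemma the MEC is supported by two points (diametrically opposite) or three points (on a circumcircle).
The farthest pair is A–D with squared distance 208. The circle on this segment as diameter has centre (-4, -1) and r² = 208/4 = 52.
Check B: distance² to centre = 32 ≤ 52, so it lies inside.
All remaining points lie in this disk, and no smaller disk contains both endpoints, so this is the minimum enclosing circle.
The points at distance exactly r from the centre are A, D — 2 points.

A, D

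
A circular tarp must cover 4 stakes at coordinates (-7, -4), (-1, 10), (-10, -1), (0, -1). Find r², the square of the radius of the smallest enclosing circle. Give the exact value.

58

By Welzl's lemma the MEC is supported by two points (diametrically opposite) or three points (on a circumcircle).
The farthest pair is (-7, -4)–(-1, 10) with squared distance 232. The circle on this segment as diameter has centre (-4, 3) and r² = 232/4 = 58.
Check (-10, -1): distance² to centre = 52 ≤ 58, so it lies inside.
All remaining points lie in this disk, and no smaller disk contains both endpoints, so this is the minimum enclosing circle.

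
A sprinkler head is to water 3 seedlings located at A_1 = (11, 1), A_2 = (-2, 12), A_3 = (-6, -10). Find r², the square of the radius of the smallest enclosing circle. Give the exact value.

148625/1089

Side lengths²: A_1A_2² = 290, A_1A_3² = 410, A_2A_3² = 500.
Since A_2A_3² = 500 < 410 + 290 = 700, the triangle is acute, so the smallest enclosing circle is the circumcircle.
Circumcentre = (-2/3, 13/33), r² = 148625/1089.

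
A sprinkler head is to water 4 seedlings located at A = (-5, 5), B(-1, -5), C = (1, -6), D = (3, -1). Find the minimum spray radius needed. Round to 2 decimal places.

The minimum enclosing circle of a finite set is fixed by two of the points (as a diameter) or three (as a circumcircle).
The farthest pair is A–C with squared distance 157. The circle on this segment as diameter has centre (-2, -0.5) and r² = 157/4 = 39.25.
Check B: distance² to centre = 21.25 ≤ 39.25, so it lies inside.
All remaining points lie in this disk, and no smaller disk contains both endpoints, so this is the minimum enclosing circle.
r = √(39.25) ≈ 6.26.

6.26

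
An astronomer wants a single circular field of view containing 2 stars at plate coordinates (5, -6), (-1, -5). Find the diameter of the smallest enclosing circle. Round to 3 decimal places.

6.083

The smallest circle enclosing two points has them as diameter endpoints.
Centre = midpoint = (2, -5.5); r² = |(5, -6)−(-1, -5)|²/4 = 37/4 = 9.25.
Diameter = 2r = 2√(9.25) ≈ 6.083.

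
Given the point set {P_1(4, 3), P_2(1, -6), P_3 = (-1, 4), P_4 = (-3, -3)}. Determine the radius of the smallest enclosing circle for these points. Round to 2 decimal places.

The minimum enclosing circle of a finite set is fixed by two of the points (as a diameter) or three (as a circumcircle).
The minimum enclosing circle is determined by three boundary points: P_1, P_2, P_3.
Their circumcentre is (0.625, -0.875) with r² = 26.40625.
The farthest remaining point P_4 is at distance² 17.65625 ≤ 26.40625.
r = √(26.40625) ≈ 5.14.

5.14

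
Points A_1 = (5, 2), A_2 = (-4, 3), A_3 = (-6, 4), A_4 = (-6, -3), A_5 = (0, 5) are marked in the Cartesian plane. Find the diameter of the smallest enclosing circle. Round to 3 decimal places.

A smallest enclosing disk is always determined by at most three of the input points on its boundary.
The minimum enclosing circle is determined by three boundary points: A_1, A_3, A_4.
Their circumcentre is (-21/22, 0.5) with r² = 9125/242.
The farthest remaining point A_5 is at distance² 5121/242 ≤ 9125/242.
Diameter = 2r = 2√(9125/242) ≈ 12.281.

12.281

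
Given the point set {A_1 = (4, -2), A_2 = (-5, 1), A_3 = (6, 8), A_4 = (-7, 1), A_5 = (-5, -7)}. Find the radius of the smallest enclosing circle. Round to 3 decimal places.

9.301

By Welzl's lemma the MEC is supported by two points (diametrically opposite) or three points (on a circumcircle).
The farthest pair is A_3–A_5 with squared distance 346. The circle on this segment as diameter has centre (0.5, 0.5) and r² = 346/4 = 86.5.
Check A_1: distance² to centre = 18.5 ≤ 86.5, so it lies inside.
All remaining points lie in this disk, and no smaller disk contains both endpoints, so this is the minimum enclosing circle.
r = √(86.5) ≈ 9.301.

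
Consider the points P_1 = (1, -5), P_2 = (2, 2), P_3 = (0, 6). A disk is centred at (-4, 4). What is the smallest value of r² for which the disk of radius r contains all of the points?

The required radius is the distance from (-4, 4) to the farthest point.
Squared distances: 106, 40, 20.
Maximum is 106, attained at P_1.

106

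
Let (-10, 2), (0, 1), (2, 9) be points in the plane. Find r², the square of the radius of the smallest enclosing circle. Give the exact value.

48.25

Call the three points A, B, C in the order given.
Side lengths²: AB² = 101, AC² = 193, BC² = 68.
Since AC² = 193 ≥ 101 + 68 = 169, the angle opposite AC is not acute, so the smallest enclosing circle has AC as diameter.
Centre = midpoint of AC = (-4, 5.5), r² = 193/4 = 48.25.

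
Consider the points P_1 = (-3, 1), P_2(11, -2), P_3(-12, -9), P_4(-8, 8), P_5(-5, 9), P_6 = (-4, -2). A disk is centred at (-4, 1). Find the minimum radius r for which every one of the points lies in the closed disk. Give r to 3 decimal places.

15.297

The required radius is the distance from (-4, 1) to the farthest point.
Squared distances: 1, 234, 164, 65, 65, 9.
Maximum is 234, attained at P_2.
r = √234 ≈ 15.297.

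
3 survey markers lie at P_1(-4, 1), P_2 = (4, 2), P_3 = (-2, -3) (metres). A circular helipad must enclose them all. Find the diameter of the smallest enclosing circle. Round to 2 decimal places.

8.28

Side lengths²: P_1P_2² = 65, P_1P_3² = 20, P_2P_3² = 61.
Since P_1P_2² = 65 < 61 + 20 = 81, the triangle is acute, so the smallest enclosing circle is the circumcircle.
Circumcentre = (2/17, 19/34), r² = 19825/1156.
Diameter = 2r = 2√(19825/1156) ≈ 8.28.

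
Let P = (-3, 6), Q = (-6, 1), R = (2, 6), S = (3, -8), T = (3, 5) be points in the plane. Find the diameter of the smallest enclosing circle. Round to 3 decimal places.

15.232

A smallest enclosing disk is always determined by at most three of the input points on its boundary.
The farthest pair is P–S with squared distance 232. The circle on this segment as diameter has centre (0, -1) and r² = 232/4 = 58.
Check Q: distance² to centre = 40 ≤ 58, so it lies inside.
All remaining points lie in this disk, and no smaller disk contains both endpoints, so this is the minimum enclosing circle.
Diameter = 2r = 2√58 ≈ 15.232.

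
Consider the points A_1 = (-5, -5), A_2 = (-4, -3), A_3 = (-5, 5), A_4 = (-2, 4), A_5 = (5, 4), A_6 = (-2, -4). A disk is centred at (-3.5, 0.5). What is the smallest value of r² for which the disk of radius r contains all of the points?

The required radius is the distance from (-3.5, 0.5) to the farthest point.
Squared distances: 32.5, 12.5, 22.5, 14.5, 84.5, 22.5.
Maximum is 84.5, attained at A_5.

84.5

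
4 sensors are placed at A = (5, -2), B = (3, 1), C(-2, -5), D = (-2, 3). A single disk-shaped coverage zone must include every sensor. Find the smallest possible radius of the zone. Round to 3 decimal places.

The minimum enclosing circle of a finite set is fixed by two of the points (as a diameter) or three (as a circumcircle).
The minimum enclosing circle is determined by three boundary points: A, C, D.
Their circumcentre is (3/7, -1) with r² = 1073/49.
The farthest remaining point B is at distance² 520/49 ≤ 1073/49.
r = √(1073/49) ≈ 4.680.

4.680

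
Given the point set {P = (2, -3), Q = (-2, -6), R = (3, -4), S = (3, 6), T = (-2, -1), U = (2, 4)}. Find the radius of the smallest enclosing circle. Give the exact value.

6.5

The minimum enclosing circle of a finite set is fixed by two of the points (as a diameter) or three (as a circumcircle).
The farthest pair is Q–S with squared distance 169. The circle on this segment as diameter has centre (0.5, 0) and r² = 169/4 = 42.25.
Check P: distance² to centre = 11.25 ≤ 42.25, so it lies inside.
All remaining points lie in this disk, and no smaller disk contains both endpoints, so this is the minimum enclosing circle.
r = √(42.25) = 6.5.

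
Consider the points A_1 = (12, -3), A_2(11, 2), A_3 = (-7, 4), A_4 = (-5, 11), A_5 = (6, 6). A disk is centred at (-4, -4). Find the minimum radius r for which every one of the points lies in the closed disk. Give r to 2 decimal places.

16.16

The required radius is the distance from (-4, -4) to the farthest point.
Squared distances: 257, 261, 73, 226, 200.
Maximum is 261, attained at A_2.
r = √261 ≈ 16.16.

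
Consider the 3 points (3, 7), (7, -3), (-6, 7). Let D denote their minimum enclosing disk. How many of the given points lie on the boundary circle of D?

2

Call the three points A, B, C in the order given.
Side lengths²: AB² = 116, AC² = 81, BC² = 269.
Since BC² = 269 ≥ 116 + 81 = 197, the angle opposite BC is not acute, so the smallest enclosing circle has BC as diameter.
Centre = midpoint of BC = (0.5, 2), r² = 269/4 = 67.25.
The points at distance exactly r from the centre are (7, -3), (-6, 7) — 2 points.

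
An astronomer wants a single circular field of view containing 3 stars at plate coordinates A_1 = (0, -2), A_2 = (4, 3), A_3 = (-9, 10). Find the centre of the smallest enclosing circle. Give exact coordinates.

Side lengths²: A_1A_2² = 41, A_1A_3² = 225, A_2A_3² = 218.
Since A_1A_3² = 225 < 218 + 41 = 259, the triangle is acute, so the smallest enclosing circle is the circumcircle.
Circumcentre = (-211/62, 299/62), r² = 111725/1922.
Centre = (-211/62, 299/62).

(-211/62, 299/62)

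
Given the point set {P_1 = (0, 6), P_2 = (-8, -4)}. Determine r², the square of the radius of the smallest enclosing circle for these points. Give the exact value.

41

The smallest circle enclosing two points has them as diameter endpoints.
Centre = midpoint = (-4, 1); r² = |P_1P_2|²/4 = 164/4 = 41.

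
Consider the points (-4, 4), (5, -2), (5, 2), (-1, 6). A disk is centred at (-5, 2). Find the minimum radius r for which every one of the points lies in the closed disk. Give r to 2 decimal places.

10.77

The required radius is the distance from (-5, 2) to the farthest point.
Squared distances: 5, 116, 100, 32.
Maximum is 116, attained at (5, -2).
r = √116 ≈ 10.77.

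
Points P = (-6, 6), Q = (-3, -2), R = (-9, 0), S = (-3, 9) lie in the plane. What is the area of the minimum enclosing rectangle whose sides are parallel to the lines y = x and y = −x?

In coordinates u = x + y, v = x − y the rectangle is axis-aligned; the map (x,y)→(u,v) scales areas by 2.
u-values: 0, -5, -9, 6; range = 6 − (-9) = 15.
v-values: -12, -1, -9, -12; range = -1 − (-12) = 11.
Area = (15 × 11) / 2 = 82.5.

82.5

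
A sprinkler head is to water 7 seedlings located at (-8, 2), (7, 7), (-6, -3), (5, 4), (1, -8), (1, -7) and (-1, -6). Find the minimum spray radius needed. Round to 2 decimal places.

8.81

By Welzl's lemma the MEC is supported by two points (diametrically opposite) or three points (on a circumcircle).
The minimum enclosing circle is determined by three boundary points: (-8, 2), (7, 7), (1, -8).
Their circumcentre is (19/26, 21/26) with r² = 26245/338.
The farthest remaining point (1, -7) is at distance² 20629/338 ≤ 26245/338.
r = √(26245/338) ≈ 8.81.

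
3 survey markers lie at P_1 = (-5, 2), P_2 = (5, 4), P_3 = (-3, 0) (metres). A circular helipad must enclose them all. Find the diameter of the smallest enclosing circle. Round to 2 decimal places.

Side lengths²: P_1P_2² = 104, P_1P_3² = 8, P_2P_3² = 80.
Since P_1P_2² = 104 ≥ 80 + 8 = 88, the angle opposite P_1P_2 is not acute, so the smallest enclosing circle has P_1P_2 as diameter.
Centre = midpoint of P_1P_2 = (0, 3), r² = 104/4 = 26.
Diameter = 2r = 2√26 ≈ 10.20.

10.20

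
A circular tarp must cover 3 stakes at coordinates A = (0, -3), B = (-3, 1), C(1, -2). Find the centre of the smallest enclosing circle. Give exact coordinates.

Side lengths²: AB² = 25, AC² = 2, BC² = 25.
Since BC² = 25 < 25 + 2 = 27, the triangle is acute, so the smallest enclosing circle is the circumcircle.
Circumcentre = (-17/14, -11/14), r² = 625/98.
Centre = (-17/14, -11/14).

(-17/14, -11/14)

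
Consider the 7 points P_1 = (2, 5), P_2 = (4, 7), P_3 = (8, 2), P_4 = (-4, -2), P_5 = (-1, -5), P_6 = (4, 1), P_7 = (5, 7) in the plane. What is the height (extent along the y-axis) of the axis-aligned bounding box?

max y = 7, min y = -5, so height = 12.

12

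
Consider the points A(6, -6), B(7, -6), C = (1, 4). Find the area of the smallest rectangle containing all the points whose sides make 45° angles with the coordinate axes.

40

In coordinates u = x + y, v = x − y the rectangle is axis-aligned; the map (x,y)→(u,v) scales areas by 2.
u-values: 0, 1, 5; range = 5 − 0 = 5.
v-values: 12, 13, -3; range = 13 − (-3) = 16.
Area = (5 × 16) / 2 = 40.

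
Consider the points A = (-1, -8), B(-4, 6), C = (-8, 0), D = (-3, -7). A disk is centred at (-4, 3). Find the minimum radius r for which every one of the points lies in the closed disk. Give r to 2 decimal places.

11.40

The required radius is the distance from (-4, 3) to the farthest point.
Squared distances: 130, 9, 25, 101.
Maximum is 130, attained at A.
r = √130 ≈ 11.40.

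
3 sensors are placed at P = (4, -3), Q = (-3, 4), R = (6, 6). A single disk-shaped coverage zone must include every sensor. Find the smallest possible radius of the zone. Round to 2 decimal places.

5.46

Side lengths²: PQ² = 98, PR² = 85, QR² = 85.
Since PQ² = 98 < 85 + 85 = 170, the triangle is acute, so the smallest enclosing circle is the circumcircle.
Circumcentre = (47/22, 47/22), r² = 7225/242.
r = √(7225/242) ≈ 5.46.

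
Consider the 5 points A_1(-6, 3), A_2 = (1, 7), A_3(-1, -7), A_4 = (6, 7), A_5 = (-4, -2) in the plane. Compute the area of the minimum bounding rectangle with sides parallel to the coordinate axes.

x ranges over [-6, 6], width 12.
y ranges over [-7, 7], height 14.
Area = 12 × 14 = 168.

168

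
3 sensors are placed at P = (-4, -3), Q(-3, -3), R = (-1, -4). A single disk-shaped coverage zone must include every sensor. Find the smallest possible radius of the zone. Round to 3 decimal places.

1.581

Side lengths²: PQ² = 1, PR² = 10, QR² = 5.
Since PR² = 10 ≥ 5 + 1 = 6, the angle opposite PR is not acute, so the smallest enclosing circle has PR as diameter.
Centre = midpoint of PR = (-2.5, -3.5), r² = 10/4 = 2.5.
r = √(2.5) ≈ 1.581.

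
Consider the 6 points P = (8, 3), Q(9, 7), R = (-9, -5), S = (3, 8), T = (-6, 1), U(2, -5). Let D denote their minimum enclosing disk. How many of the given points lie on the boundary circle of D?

2

A smallest enclosing disk is always determined by at most three of the input points on its boundary.
The farthest pair is Q–R with squared distance 468. The circle on this segment as diameter has centre (0, 1) and r² = 468/4 = 117.
Check P: distance² to centre = 68 ≤ 117, so it lies inside.
All remaining points lie in this disk, and no smaller disk contains both endpoints, so this is the minimum enclosing circle.
The points at distance exactly r from the centre are Q, R — 2 points.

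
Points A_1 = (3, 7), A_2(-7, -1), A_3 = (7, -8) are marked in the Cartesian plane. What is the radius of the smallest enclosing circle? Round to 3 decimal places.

8.549

Side lengths²: A_1A_2² = 164, A_1A_3² = 241, A_2A_3² = 245.
Since A_2A_3² = 245 < 241 + 164 = 405, the triangle is acute, so the smallest enclosing circle is the circumcircle.
Circumcentre = (20/13, -37/26), r² = 49405/676.
r = √(49405/676) ≈ 8.549.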